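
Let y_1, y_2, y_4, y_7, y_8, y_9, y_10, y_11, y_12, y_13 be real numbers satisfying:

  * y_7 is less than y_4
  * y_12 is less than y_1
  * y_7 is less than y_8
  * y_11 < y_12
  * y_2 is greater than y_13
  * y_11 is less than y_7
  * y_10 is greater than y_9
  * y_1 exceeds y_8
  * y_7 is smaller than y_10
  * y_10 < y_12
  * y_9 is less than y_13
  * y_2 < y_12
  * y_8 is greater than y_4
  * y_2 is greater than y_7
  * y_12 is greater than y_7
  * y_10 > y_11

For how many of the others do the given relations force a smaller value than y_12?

6

Directly below y_12: y_11, y_7, y_10, y_2.
One step further: y_9, y_13 (6 so far).
No other element is forced below y_12 by the given relations, so the count is 6.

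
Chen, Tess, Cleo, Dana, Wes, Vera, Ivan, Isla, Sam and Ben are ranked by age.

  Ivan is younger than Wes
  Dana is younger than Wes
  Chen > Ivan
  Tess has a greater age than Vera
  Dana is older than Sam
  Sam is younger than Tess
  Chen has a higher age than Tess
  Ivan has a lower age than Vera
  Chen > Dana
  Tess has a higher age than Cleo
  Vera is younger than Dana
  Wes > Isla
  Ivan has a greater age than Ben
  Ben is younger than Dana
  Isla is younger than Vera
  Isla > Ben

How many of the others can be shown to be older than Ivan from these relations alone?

From Ivan the given relations immediately reach Vera, Wes, Chen.
From those, Tess, Dana — 5 in total.
No other element is forced above Ivan by the given relations, so the count is 5.

5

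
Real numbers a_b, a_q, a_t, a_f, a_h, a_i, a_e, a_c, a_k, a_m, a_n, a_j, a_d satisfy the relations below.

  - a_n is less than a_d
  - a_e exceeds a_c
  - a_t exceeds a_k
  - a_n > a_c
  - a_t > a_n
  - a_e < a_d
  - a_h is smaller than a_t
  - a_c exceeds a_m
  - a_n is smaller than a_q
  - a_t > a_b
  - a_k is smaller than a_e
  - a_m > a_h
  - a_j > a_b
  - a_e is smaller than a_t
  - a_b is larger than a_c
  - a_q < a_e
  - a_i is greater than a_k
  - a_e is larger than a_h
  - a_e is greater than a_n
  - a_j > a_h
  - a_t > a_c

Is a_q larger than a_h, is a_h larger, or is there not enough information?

a_q

a_h < a_m and a_m < a_c give a_h < a_c.
With a_c < a_n: a_h < a_m < a_c < a_n.
With a_n < a_q: a_h < a_m < a_c < a_n < a_q.
So a_q is larger.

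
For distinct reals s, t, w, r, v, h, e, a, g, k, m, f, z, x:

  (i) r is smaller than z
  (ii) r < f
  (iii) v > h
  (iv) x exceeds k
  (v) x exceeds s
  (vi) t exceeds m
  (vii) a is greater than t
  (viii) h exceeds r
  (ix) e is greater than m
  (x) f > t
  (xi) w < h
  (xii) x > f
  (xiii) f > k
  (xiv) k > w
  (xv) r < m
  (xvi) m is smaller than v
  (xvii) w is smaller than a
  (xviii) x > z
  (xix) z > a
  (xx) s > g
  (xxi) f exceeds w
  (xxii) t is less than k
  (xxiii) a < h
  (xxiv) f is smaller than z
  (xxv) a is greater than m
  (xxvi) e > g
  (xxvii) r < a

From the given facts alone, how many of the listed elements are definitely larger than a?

Directly above a: h, z.
One step further: v, x (4 so far).
Nothing else is reachable above a; 4 in all.

4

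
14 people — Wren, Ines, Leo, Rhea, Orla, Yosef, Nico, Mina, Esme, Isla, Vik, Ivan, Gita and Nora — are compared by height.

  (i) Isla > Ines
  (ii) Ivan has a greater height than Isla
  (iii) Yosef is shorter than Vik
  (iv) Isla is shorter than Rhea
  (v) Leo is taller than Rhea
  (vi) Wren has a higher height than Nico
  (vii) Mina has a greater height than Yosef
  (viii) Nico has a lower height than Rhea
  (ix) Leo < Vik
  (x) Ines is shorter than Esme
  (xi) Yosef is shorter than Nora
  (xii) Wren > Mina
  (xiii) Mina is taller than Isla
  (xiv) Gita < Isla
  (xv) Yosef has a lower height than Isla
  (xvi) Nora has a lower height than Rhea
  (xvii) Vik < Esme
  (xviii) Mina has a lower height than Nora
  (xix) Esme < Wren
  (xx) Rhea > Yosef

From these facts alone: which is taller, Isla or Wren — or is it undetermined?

Isla < Mina < Nora < Rhea < Leo < Vik < Esme < Wren, by transitivity through Mina, Nora, Rhea, Leo, Vik, Esme.
So Wren is taller.

Wren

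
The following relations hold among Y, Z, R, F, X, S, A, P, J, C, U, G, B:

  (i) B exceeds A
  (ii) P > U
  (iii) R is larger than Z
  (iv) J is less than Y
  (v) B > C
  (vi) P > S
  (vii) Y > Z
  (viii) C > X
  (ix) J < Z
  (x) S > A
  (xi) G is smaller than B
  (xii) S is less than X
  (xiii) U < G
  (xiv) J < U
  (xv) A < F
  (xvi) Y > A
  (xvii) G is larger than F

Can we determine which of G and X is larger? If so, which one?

undetermined

Following every chain through G: above G we get B; below G we get A, J, F, U.
X is not reached, and no chain runs the other way from X to G.
So the given relations leave the order of G and X undetermined.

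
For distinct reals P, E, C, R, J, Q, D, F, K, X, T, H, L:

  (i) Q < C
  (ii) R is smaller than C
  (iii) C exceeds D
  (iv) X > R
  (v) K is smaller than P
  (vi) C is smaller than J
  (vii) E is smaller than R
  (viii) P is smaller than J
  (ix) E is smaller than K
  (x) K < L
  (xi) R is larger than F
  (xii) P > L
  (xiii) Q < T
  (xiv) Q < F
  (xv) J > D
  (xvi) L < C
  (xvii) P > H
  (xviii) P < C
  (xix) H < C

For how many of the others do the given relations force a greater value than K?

The elements the relations force above K are L, P, C, J — no chain reaches any other.
That is 4.

4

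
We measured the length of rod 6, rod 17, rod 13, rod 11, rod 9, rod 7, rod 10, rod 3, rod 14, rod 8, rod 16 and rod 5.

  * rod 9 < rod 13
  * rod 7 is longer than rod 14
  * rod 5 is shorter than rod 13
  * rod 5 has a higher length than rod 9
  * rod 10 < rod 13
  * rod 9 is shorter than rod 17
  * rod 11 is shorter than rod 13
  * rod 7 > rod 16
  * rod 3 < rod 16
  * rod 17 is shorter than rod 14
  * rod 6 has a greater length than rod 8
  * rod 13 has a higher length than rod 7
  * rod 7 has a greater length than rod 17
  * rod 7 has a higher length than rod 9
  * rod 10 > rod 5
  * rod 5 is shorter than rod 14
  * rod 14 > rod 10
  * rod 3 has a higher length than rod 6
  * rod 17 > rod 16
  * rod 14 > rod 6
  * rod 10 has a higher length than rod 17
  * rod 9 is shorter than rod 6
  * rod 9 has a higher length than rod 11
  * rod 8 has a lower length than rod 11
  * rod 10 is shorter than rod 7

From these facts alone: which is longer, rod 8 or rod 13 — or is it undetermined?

rod 13

The relevant relations are rod 8 < rod 11; rod 11 < rod 9; rod 9 < rod 6; rod 6 < rod 3; rod 3 < rod 16; rod 16 < rod 17; rod 17 < rod 10; rod 10 < rod 14; rod 14 < rod 7; rod 7 < rod 13.
Chaining these gives rod 8 < rod 11 < rod 9 < rod 6 < rod 3 < rod 16 < rod 17 < rod 10 < rod 14 < rod 7 < rod 13.
So rod 13 is longer.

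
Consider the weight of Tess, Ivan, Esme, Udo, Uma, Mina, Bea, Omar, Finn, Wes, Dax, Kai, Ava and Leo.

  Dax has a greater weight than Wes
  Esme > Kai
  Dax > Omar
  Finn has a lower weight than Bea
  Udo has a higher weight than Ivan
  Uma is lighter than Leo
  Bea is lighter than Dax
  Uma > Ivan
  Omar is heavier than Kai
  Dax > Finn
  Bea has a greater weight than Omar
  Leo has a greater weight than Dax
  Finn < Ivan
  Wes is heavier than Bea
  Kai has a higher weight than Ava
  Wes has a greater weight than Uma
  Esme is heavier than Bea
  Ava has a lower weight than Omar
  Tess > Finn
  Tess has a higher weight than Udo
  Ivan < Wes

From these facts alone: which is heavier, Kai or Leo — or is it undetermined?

Leo

Kai < Omar and Omar < Bea give Kai < Bea.
Then Bea < Wes extends the chain to Wes.
With Wes < Dax: Kai < Omar < Bea < Wes < Dax.
Then Dax < Leo extends the chain to Leo.
So Leo is heavier.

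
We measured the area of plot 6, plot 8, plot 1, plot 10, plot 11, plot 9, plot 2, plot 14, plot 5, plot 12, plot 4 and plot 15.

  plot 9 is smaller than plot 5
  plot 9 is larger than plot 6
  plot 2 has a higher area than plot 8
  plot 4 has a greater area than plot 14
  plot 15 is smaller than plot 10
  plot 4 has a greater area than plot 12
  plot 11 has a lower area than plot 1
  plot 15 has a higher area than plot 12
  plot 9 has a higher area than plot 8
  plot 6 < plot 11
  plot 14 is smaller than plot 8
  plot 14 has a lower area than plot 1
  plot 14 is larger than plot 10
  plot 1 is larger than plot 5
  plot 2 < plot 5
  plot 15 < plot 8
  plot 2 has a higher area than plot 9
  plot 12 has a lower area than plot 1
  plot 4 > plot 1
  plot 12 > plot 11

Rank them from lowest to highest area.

The consecutive links are each given: plot 6 < plot 11; plot 11 < plot 12; plot 12 < plot 15; plot 15 < plot 10; plot 10 < plot 14; plot 14 < plot 8; plot 8 < plot 9; plot 9 < plot 2; plot 2 < plot 5; plot 5 < plot 1; plot 1 < plot 4.

plot 6 < plot 11 < plot 12 < plot 15 < plot 10 < plot 14 < plot 8 < plot 9 < plot 2 < plot 5 < plot 1 < plot 4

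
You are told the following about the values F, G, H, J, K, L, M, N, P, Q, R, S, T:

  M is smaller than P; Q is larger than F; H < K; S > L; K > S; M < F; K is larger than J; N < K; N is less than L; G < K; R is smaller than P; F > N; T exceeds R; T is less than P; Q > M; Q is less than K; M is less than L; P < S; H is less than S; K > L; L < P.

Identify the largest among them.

N is not greatest since N < L; R is not greatest since R < T; J is not greatest since J < K; T is not greatest since T < P; M is not greatest since M < F; L is not greatest since L < P; F is not greatest since F < Q; P is not greatest since P < S; H is not greatest since H < S; S is not greatest since S < K; G is not greatest since G < K; Q is not greatest since Q < K.
Only K has nothing above it, so K is the largest.

K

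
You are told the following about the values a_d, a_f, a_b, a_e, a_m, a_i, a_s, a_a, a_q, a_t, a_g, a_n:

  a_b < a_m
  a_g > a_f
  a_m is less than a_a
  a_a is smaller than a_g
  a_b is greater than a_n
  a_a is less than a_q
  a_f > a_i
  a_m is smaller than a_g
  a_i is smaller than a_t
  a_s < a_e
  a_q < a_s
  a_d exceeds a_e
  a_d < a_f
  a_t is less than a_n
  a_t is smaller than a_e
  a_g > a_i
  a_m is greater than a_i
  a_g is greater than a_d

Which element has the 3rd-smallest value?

a_n

Piecing the relations together gives one ordering: a_i < a_t < a_n < a_b < a_m < a_a < a_q < a_s < a_e < a_d < a_f < a_g.
Counting 3 from the smallest end gives a_n.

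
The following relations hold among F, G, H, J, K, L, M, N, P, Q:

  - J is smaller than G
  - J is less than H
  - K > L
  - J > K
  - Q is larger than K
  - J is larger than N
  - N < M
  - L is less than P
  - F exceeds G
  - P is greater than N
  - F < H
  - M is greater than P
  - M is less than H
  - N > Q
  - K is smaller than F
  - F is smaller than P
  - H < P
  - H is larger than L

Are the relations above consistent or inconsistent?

We have M < H stated directly, yet also H < P < M by chaining the others — so H < M. Contradiction.

inconsistent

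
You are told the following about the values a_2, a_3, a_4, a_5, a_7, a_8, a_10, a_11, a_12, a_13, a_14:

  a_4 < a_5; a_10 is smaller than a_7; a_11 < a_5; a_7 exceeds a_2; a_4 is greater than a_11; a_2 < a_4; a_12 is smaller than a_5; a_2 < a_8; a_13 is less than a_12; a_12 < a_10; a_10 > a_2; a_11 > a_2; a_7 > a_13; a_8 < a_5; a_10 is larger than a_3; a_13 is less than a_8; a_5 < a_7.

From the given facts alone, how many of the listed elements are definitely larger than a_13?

Directly above a_13: a_12, a_8, a_7.
One step further: a_10, a_5 (5 so far).
Nothing else is reachable above a_13; 5 in all.

5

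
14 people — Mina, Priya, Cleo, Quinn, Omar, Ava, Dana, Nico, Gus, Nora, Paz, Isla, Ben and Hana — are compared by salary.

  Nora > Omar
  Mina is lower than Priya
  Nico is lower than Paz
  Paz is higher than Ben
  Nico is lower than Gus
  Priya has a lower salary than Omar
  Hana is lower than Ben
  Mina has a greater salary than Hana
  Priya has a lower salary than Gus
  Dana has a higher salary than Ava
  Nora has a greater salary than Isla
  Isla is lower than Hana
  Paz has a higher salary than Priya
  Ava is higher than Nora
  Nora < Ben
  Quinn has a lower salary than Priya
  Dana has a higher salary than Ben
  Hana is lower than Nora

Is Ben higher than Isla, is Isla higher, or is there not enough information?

Ben

Isla < Hana and Hana < Mina give Isla < Mina.
With Mina < Priya: Isla < Hana < Mina < Priya.
With Priya < Omar: Isla < Hana < Mina < Priya < Omar.
With Omar < Nora: Isla < Hana < Mina < Priya < Omar < Nora.
Then Nora < Ben extends the chain to Ben.
So Ben is higher.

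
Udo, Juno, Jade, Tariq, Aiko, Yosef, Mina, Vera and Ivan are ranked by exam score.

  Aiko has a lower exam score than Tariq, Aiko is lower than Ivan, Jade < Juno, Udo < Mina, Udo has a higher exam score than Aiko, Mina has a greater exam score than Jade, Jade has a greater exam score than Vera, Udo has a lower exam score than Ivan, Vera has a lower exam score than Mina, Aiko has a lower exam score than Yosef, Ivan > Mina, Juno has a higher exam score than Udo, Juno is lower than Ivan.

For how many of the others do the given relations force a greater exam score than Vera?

From Vera the given relations immediately reach Jade, Mina.
From those, Juno, Ivan — 4 in total.
No other element is forced above Vera by the given relations, so the count is 4.

4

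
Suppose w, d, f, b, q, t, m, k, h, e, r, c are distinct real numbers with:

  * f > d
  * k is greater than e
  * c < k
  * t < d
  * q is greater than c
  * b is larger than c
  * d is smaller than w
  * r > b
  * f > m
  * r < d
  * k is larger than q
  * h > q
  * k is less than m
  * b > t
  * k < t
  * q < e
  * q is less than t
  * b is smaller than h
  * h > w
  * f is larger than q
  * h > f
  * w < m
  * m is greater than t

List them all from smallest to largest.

c < q < e < k < t < b < r < d < w < m < f < h

Each adjacent pair is fixed by a given relation: c < q; q < e; e < k; k < t; t < b; b < r; r < d; d < w; w < m; m < f; f < h. Chaining them end to end gives the full order.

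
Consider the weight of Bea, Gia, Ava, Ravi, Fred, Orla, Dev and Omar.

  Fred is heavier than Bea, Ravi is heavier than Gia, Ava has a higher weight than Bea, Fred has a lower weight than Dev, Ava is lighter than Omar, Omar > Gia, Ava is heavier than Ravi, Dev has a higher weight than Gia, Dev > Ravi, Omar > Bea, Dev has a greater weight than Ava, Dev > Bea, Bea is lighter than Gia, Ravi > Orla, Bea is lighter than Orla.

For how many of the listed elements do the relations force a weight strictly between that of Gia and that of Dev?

The relations place Gia below Dev. An element lies strictly between them when it is forced above Gia and also forced below Dev.
Above Gia: {Ravi, Ava, Omar}. Below Dev: {Bea, Fred, Orla, Ravi, Ava}.
Intersection: {Ravi, Ava} — 2.

2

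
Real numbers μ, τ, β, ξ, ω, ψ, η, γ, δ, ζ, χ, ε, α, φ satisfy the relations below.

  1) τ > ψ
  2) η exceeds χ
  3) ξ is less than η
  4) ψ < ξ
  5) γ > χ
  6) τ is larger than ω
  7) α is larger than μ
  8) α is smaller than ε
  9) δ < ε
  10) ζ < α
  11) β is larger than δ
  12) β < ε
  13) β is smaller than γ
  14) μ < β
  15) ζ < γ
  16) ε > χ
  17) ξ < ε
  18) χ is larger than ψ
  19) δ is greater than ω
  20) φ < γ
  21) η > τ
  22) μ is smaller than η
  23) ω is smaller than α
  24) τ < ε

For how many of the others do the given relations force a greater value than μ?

5

Directly above μ: β, η, α.
One step further: ε, γ (5 so far).
No other element is forced above μ by the given relations, so the count is 5.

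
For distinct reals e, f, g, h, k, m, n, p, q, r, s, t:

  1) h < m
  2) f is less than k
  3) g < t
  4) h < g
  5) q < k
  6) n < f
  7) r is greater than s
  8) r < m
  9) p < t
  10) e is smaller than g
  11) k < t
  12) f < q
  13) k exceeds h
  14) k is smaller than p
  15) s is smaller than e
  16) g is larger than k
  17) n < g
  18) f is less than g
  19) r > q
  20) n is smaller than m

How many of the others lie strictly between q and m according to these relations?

1

Chaining upward from q reaches: r, k, p, g, t.
Chaining downward from m reaches: n, f, s, r, h.
Strictly between q and m are those in both lists: r — 1 element.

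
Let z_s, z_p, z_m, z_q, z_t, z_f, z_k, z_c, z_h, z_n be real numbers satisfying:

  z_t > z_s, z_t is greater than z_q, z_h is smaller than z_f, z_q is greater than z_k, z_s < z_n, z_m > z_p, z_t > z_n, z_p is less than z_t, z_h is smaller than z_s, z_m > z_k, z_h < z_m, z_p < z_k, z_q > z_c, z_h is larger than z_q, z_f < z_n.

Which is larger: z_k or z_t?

z_t

The relevant relations are z_k < z_q; z_q < z_h; z_h < z_f; z_f < z_n; z_n < z_t.
Chaining these gives z_k < z_q < z_h < z_f < z_n < z_t.
So z_k < z_t; z_t is the larger of the two.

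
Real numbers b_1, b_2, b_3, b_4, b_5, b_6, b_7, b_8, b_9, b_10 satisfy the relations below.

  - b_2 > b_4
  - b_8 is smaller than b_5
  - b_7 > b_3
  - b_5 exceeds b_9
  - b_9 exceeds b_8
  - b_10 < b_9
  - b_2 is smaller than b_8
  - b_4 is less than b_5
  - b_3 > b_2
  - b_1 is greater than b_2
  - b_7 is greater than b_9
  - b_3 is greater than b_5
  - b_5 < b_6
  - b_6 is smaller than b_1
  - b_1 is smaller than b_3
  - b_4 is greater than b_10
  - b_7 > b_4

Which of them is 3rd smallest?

b_2

The consecutive relations fix a unique order: b_10 < b_4 < b_2 < b_8 < b_9 < b_5 < b_6 < b_1 < b_3 < b_7.
Counting 3 from the smallest end gives b_2.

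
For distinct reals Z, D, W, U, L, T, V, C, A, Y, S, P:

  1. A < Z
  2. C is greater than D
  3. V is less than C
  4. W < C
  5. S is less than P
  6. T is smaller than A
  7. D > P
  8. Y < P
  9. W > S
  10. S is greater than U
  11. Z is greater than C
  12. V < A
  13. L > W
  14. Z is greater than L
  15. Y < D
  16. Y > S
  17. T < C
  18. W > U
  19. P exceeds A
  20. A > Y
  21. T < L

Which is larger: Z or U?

The relevant relations are U < S; S < Y; Y < A; A < P; P < D; D < C; C < Z.
Together: U < S < Y < A < P < D < C < Z.
So U < Z; Z is the larger of the two.

Z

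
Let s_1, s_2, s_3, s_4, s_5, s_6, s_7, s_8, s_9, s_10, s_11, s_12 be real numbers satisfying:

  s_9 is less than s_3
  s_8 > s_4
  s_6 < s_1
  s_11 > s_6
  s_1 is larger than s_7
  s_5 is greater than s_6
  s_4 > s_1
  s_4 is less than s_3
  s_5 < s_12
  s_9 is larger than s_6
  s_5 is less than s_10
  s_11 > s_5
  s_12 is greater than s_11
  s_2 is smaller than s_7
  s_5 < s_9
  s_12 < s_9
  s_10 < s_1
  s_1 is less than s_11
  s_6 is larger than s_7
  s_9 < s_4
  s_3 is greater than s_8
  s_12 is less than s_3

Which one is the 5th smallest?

Piecing the relations together gives one ordering: s_2 < s_7 < s_6 < s_5 < s_10 < s_1 < s_11 < s_12 < s_9 < s_4 < s_8 < s_3.
The 5th smallest is s_10.

s_10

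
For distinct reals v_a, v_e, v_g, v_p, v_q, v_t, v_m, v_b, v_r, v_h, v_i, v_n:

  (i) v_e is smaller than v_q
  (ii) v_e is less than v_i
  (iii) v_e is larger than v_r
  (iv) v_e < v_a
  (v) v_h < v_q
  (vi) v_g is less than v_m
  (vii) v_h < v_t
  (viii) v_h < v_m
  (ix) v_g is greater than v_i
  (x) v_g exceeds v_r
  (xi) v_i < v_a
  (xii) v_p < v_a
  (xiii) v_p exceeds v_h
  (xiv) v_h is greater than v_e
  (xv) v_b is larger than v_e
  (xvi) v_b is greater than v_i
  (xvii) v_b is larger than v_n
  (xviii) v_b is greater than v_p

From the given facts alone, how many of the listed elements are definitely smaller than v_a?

Directly below v_a: v_e, v_i, v_p.
One step further: v_r, v_h (5 so far).
No other element is forced below v_a by the given relations, so the count is 5.

5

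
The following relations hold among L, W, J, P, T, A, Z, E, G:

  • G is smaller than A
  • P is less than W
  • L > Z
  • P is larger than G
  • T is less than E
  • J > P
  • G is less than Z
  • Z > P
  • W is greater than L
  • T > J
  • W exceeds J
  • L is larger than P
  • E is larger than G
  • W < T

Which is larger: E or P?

E

P < Z and Z < L give P < L.
With L < W: P < Z < L < W.
With W < T: P < Z < L < W < T.
Then T < E extends the chain to E.
So P < E; E is the larger of the two.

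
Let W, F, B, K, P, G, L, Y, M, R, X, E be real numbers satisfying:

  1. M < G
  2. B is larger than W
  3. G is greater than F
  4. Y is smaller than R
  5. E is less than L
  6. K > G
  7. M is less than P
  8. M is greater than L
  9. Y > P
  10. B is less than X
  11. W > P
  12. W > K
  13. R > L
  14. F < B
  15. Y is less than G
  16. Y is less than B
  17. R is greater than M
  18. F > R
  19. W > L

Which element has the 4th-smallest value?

P

Chaining the given pairs: E < L < M < P < Y < R < F < G < K < W < B < X.
The 4th smallest is P.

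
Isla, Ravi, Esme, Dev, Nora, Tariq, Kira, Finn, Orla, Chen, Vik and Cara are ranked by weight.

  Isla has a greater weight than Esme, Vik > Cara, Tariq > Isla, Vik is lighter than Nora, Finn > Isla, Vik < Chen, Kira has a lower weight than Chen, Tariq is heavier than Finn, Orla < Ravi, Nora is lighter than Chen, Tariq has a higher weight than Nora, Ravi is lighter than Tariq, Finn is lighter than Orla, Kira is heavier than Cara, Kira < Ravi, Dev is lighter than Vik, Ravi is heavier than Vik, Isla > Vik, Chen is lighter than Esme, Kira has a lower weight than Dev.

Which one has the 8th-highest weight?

Nora

Chaining the given pairs: Cara < Kira < Dev < Vik < Nora < Chen < Esme < Isla < Finn < Orla < Ravi < Tariq.
Counting 8 from the largest end gives Nora.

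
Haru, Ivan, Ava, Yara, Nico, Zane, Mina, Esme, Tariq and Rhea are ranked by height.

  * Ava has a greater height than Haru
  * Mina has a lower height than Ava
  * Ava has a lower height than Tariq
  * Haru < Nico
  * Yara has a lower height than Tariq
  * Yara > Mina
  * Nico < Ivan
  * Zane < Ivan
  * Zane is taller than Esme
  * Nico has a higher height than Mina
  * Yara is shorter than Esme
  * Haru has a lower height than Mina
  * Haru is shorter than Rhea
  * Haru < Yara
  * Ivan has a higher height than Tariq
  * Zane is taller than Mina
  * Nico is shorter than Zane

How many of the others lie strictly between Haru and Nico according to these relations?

1

Chaining upward from Haru reaches: Mina, Rhea, Yara, Esme, Ava, Zane, Tariq, Ivan.
Chaining downward from Nico reaches: Mina.
Strictly between Haru and Nico are those in both lists: Mina — 1 element.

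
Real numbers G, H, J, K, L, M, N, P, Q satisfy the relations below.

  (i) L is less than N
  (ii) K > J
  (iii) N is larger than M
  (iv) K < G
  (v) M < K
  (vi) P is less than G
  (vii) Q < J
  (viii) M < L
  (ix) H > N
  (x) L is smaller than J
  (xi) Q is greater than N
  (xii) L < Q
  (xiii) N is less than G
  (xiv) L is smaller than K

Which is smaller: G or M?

M < L and L < N give M < N.
With N < Q: M < L < N < Q.
With Q < J: M < L < N < Q < J.
Then J < K extends the chain to K.
Then K < G extends the chain to G.
So M < G; M is the smaller of the two.

M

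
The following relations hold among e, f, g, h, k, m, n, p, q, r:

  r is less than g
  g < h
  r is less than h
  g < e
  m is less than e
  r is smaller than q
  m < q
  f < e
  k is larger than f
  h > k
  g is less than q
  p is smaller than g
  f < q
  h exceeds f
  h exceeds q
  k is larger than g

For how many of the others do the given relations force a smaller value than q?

The elements the relations force below q are p, f, m, r, g — no chain reaches any other.
That is 5.

5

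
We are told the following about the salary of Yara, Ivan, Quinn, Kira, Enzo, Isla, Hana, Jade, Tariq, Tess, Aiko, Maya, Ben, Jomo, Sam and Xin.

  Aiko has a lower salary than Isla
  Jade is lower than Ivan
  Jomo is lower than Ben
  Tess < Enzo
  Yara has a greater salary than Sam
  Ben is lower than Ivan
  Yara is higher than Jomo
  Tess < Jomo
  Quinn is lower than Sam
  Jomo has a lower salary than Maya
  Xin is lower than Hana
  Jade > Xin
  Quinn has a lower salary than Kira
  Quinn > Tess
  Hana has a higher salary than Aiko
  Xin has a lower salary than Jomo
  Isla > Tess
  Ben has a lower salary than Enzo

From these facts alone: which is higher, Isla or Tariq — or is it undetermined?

undetermined

Following every chain through Tariq: nothing is chained to Tariq.
Isla is not reached, and no chain runs the other way from Isla to Tariq.
So the given relations leave the order of Tariq and Isla undetermined.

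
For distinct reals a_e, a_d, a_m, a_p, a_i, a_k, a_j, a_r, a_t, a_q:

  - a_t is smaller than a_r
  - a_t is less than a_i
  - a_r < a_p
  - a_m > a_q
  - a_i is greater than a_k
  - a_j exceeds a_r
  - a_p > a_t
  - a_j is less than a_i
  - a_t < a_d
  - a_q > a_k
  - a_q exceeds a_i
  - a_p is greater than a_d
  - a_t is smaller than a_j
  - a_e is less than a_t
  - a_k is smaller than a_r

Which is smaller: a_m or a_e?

a_e < a_t and a_t < a_r give a_e < a_r.
With a_r < a_j: a_e < a_t < a_r < a_j.
With a_j < a_i: a_e < a_t < a_r < a_j < a_i.
Then a_i < a_q extends the chain to a_q.
Then a_q < a_m extends the chain to a_m.
So a_e < a_m; a_e is the smaller of the two.

a_e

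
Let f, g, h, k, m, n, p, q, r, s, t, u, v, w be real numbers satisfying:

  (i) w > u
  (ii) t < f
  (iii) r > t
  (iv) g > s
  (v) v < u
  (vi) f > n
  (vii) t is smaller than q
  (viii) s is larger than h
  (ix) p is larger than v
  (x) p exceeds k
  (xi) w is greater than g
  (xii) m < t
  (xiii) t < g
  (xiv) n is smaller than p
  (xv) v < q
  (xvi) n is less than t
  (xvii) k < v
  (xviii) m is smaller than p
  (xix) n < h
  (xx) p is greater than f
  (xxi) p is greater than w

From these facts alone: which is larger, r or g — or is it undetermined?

Following every chain through r: below r we get m, n, t.
g is not reached, and no chain runs the other way from g to r.
So the given relations leave the order of r and g undetermined.

undetermined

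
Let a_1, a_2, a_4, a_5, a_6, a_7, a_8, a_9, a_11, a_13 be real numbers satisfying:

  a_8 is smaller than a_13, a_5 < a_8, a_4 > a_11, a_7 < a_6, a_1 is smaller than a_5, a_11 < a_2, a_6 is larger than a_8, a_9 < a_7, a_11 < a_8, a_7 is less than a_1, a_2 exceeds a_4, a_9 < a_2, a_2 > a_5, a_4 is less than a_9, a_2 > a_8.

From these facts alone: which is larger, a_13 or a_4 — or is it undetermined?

Chaining the given relations: a_4 < a_9 < a_7 < a_1 < a_5 < a_8 < a_13.
So a_13 is larger.

a_13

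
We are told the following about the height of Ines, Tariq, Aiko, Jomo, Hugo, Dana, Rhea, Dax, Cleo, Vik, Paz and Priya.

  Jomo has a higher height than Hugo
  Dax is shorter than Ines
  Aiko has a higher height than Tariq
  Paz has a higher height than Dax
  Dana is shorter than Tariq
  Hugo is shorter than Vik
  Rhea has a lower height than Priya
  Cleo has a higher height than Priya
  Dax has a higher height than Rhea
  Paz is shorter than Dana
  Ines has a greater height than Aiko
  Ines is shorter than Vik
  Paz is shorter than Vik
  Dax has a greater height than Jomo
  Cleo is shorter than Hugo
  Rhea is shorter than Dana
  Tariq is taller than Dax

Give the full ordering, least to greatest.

Rhea < Priya < Cleo < Hugo < Jomo < Dax < Paz < Dana < Tariq < Aiko < Ines < Vik

Each adjacent pair is fixed by a given relation: Rhea < Priya; Priya < Cleo; Cleo < Hugo; Hugo < Jomo; Jomo < Dax; Dax < Paz; Paz < Dana; Dana < Tariq; Tariq < Aiko; Aiko < Ines; Ines < Vik. Chaining them end to end gives the full order.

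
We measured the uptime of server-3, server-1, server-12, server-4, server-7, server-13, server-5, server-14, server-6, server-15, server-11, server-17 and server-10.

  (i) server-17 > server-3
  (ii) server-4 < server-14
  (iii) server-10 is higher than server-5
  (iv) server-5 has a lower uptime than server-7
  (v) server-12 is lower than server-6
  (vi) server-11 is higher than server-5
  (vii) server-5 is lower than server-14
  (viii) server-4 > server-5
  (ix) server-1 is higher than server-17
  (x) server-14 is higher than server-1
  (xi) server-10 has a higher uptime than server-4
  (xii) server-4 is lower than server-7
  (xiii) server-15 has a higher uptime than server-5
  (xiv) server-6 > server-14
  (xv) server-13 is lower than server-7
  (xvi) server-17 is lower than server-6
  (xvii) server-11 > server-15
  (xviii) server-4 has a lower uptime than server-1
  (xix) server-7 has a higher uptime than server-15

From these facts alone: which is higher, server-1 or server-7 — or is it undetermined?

undetermined

Following every chain through server-1: above server-1 we get server-14, server-6; below server-1 we get server-5, server-3, server-4, server-17.
server-7 is not reached, and no chain runs the other way from server-7 to server-1.
So the given relations leave the order of server-1 and server-7 undetermined.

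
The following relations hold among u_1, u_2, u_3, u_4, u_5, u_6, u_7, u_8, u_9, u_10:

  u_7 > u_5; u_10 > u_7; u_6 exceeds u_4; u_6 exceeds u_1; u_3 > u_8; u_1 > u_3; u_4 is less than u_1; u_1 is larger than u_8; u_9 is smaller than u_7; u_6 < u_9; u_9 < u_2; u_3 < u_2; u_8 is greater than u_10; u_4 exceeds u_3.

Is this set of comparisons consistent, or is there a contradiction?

inconsistent

We have u_9 < u_7 stated directly, yet also u_7 < u_10 < u_8 < u_3 < u_4 < u_1 < u_6 < u_9 by chaining the others — so u_7 < u_9. Contradiction.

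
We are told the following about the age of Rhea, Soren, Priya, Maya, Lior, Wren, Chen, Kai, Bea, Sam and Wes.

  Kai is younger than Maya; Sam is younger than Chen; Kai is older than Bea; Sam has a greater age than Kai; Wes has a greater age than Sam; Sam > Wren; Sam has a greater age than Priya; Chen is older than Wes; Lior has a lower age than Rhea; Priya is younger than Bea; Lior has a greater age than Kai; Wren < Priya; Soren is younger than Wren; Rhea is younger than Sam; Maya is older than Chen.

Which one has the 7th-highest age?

The consecutive relations fix a unique order: Soren < Wren < Priya < Bea < Kai < Lior < Rhea < Sam < Wes < Chen < Maya.
The 7th largest is Kai.

Kai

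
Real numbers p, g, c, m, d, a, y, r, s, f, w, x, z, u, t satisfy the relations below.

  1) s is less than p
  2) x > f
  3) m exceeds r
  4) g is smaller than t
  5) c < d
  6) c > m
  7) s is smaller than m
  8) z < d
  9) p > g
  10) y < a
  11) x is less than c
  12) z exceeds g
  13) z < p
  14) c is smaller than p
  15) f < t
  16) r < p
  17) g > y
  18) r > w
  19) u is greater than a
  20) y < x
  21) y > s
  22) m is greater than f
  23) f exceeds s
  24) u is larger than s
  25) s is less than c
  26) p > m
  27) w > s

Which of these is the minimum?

Chaining upward from s: directly above it, f, y, w, m, c, u, p; then x, r, g, a, d, t; then z.
That covers every other element, and nothing is given below s, so s is the minimum.

s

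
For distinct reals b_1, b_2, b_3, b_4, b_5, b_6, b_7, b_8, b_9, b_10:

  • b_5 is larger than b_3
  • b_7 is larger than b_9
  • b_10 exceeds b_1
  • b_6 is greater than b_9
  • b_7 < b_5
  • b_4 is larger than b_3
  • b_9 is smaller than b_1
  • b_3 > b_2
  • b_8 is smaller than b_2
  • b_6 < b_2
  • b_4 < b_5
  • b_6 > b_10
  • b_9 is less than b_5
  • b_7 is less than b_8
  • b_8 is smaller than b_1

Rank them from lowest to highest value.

b_9 < b_7 < b_8 < b_1 < b_10 < b_6 < b_2 < b_3 < b_4 < b_5

The consecutive links are each given: b_9 < b_7; b_7 < b_8; b_8 < b_1; b_1 < b_10; b_10 < b_6; b_6 < b_2; b_2 < b_3; b_3 < b_4; b_4 < b_5.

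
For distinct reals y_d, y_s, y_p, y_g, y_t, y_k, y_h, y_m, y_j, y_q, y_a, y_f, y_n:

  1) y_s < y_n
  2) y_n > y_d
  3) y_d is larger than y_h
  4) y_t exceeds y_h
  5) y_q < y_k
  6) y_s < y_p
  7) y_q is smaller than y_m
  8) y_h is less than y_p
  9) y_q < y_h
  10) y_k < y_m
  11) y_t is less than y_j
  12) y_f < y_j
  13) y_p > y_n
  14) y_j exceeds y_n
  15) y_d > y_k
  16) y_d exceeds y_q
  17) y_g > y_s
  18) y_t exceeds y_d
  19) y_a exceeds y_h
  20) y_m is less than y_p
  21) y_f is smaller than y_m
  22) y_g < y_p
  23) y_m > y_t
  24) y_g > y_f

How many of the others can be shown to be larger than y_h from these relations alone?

From y_h the given relations immediately reach y_d, y_t, y_p, y_a.
From those, y_m, y_n, y_j — 7 in total.
Nothing else is reachable above y_h; 7 in all.

7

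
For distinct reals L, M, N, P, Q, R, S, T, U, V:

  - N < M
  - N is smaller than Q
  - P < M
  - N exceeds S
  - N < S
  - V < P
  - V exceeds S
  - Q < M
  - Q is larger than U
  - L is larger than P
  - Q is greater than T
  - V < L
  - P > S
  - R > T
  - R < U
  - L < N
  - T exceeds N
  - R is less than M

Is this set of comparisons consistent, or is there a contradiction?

inconsistent

Chaining the given relations yields S < V < P < L < N, so S < N. But one relation states N < S. These cannot both hold.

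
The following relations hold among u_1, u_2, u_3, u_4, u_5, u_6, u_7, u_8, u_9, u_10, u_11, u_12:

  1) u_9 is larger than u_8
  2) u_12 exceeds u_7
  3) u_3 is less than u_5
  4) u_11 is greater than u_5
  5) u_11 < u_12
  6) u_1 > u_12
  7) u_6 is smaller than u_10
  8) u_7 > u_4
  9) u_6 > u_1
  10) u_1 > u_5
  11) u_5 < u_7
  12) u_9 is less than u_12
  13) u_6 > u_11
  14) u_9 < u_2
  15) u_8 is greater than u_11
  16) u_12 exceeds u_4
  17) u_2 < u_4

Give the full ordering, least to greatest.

The consecutive links are each given: u_3 < u_5; u_5 < u_11; u_11 < u_8; u_8 < u_9; u_9 < u_2; u_2 < u_4; u_4 < u_7; u_7 < u_12; u_12 < u_1; u_1 < u_6; u_6 < u_10.

u_3 < u_5 < u_11 < u_8 < u_9 < u_2 < u_4 < u_7 < u_12 < u_1 < u_6 < u_10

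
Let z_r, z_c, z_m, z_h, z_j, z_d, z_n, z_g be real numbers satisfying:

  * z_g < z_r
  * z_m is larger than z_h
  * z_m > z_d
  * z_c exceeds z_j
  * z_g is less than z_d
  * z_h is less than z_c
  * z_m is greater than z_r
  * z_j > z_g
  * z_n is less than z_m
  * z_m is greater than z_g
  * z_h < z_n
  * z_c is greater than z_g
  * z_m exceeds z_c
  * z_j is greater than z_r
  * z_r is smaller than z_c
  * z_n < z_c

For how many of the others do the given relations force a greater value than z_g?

5

From z_g the given relations immediately reach z_r, z_j, z_c, z_d, z_m.
No other element is forced above z_g by the given relations, so the count is 5.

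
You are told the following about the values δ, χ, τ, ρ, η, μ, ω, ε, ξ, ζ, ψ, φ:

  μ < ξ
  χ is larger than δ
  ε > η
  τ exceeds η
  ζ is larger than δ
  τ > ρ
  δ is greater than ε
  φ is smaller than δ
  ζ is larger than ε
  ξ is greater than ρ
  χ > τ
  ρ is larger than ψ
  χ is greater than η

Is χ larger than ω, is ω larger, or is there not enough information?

undetermined

Following every chain through ω: nothing is chained to ω.
χ is not reached, and no chain runs the other way from χ to ω.
So the given relations leave the order of ω and χ undetermined.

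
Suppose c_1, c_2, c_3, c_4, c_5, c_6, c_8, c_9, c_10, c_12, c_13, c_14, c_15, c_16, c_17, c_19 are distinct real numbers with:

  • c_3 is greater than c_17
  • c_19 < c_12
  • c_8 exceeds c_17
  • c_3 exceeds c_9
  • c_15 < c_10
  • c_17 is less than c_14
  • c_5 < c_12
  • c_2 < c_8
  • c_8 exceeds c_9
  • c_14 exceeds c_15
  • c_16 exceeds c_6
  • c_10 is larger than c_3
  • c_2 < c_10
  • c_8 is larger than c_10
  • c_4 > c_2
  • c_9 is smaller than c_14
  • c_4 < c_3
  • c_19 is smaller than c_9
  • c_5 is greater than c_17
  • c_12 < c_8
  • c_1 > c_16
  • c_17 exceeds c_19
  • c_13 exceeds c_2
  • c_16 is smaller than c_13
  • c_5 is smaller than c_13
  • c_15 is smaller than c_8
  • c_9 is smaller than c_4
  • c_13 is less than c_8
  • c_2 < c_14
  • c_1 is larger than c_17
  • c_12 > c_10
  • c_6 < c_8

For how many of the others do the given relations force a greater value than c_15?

4

From c_15 the given relations immediately reach c_10, c_14, c_8.
From those, c_12 — 4 in total.
No other element is forced above c_15 by the given relations, so the count is 4.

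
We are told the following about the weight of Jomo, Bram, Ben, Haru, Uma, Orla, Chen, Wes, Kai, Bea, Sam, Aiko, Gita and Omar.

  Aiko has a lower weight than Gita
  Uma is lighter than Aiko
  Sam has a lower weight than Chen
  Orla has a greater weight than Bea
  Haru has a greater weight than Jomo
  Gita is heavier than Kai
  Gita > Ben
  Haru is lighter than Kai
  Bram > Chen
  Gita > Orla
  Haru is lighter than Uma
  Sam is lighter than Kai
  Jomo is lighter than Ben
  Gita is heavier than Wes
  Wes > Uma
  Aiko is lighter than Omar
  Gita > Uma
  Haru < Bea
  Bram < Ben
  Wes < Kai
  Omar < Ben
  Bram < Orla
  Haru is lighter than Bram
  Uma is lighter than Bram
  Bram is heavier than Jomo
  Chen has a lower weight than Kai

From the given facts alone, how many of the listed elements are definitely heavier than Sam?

The elements the relations force above Sam are Chen, Bram, Orla, Kai, Ben, Gita — no chain reaches any other.
That is 6.

6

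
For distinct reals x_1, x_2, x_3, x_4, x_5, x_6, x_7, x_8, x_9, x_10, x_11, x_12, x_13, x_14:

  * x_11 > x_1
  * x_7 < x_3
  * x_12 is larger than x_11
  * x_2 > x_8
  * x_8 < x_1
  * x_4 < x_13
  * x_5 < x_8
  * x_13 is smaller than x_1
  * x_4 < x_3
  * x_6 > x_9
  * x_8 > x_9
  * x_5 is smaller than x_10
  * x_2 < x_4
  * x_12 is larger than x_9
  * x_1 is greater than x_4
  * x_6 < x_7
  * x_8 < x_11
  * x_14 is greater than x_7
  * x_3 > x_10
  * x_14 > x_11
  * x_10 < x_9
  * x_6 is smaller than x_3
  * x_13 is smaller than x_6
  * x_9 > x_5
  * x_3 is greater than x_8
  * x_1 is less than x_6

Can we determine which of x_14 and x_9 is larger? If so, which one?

x_9 < x_8 and x_8 < x_2 give x_9 < x_2.
With x_2 < x_4: x_9 < x_8 < x_2 < x_4.
With x_4 < x_13: x_9 < x_8 < x_2 < x_4 < x_13.
With x_13 < x_1: x_9 < x_8 < x_2 < x_4 < x_13 < x_1.
With x_1 < x_6: x_9 < x_8 < x_2 < x_4 < x_13 < x_1 < x_6.
Then x_6 < x_7 extends the chain to x_7.
With x_7 < x_14: x_9 < x_8 < x_2 < x_4 < x_13 < x_1 < x_6 < x_7 < x_14.
So x_14 is larger.

x_14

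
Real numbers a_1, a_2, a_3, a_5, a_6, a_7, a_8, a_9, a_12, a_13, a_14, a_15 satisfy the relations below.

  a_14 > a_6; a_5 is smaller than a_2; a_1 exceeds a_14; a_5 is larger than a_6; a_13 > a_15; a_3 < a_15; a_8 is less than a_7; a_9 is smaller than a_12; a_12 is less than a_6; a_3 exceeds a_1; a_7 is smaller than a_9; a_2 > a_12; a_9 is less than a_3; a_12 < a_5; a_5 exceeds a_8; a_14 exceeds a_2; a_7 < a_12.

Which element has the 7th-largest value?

a_5

Chaining the given pairs: a_8 < a_7 < a_9 < a_12 < a_6 < a_5 < a_2 < a_14 < a_1 < a_3 < a_15 < a_13.
Counting 7 from the largest end gives a_5.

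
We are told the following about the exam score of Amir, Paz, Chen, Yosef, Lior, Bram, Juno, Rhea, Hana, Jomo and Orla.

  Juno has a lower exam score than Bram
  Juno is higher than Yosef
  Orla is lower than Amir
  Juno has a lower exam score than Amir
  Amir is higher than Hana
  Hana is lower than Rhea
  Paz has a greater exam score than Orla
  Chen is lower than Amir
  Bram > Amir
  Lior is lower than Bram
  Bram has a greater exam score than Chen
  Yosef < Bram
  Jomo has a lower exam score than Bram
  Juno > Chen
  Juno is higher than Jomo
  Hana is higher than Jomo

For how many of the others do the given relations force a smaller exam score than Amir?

6

From Amir the given relations immediately reach Orla, Chen, Hana, Juno.
From those, Jomo, Yosef — 6 in total.
No other element is forced below Amir by the given relations, so the count is 6.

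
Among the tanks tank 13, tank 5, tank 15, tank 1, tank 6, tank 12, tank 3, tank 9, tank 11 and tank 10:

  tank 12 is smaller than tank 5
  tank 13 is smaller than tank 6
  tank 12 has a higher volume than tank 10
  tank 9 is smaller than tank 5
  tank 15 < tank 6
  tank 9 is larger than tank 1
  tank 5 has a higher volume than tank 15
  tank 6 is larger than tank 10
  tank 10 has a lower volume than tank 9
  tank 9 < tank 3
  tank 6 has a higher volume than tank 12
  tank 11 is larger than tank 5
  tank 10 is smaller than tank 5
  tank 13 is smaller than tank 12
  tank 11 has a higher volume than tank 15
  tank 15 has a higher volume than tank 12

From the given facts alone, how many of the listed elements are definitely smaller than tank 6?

4

The elements the relations force below tank 6 are tank 13, tank 10, tank 12, tank 15 — no chain reaches any other.
That is 4.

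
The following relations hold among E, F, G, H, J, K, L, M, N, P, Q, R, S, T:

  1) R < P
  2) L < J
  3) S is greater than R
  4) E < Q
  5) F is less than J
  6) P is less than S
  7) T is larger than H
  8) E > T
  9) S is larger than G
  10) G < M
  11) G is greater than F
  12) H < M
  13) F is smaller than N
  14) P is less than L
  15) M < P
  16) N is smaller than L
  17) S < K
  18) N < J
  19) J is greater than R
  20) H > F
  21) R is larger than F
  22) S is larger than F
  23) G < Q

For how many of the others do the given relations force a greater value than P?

4

From P the given relations immediately reach L, S.
From those, J, K — 4 in total.
Nothing else is reachable above P; 4 in all.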